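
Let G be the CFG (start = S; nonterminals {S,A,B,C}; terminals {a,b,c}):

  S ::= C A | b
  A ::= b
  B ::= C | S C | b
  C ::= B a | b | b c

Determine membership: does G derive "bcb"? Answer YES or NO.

Convert to CNF:
  S -> C A | b
  A -> b
  B -> B T0 | S C | T1 T2 | b
  C -> B T0 | T1 T2 | b
  T0 -> a
  T1 -> b
  T2 -> c

CYK fill:
  cell(0,0) b: {A,B,C,S,T1}  orig:{A,B,C,S}
  cell(1,1) c: {T2}  orig:{}
  cell(2,2) b: {A,B,C,S,T1}  orig:{A,B,C,S}
  cell(0,1) bc: {B,C}
  cell(1,2) cb: ∅
  cell(0,2) bcb: {S}

S ∈ T[0,2] ⇒ YES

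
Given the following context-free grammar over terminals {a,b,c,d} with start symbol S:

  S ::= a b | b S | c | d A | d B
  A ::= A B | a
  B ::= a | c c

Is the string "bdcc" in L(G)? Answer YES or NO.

Convert to CNF:
  S -> T1 T2 | T2 S | T3 A | T3 B | c
  A -> A B | a
  B -> T0 T0 | a
  T0 -> c
  T1 -> a
  T2 -> b
  T3 -> d

CYK fill:
  cell(0,0) b: {T2}  orig:{}
  cell(1,1) d: {T3}  orig:{}
  cell(2,2) c: {S,T0}  orig:{S}
  cell(3,3) c: {S,T0}  orig:{S}
  cell(0,1) bd: ∅
  cell(1,2) dc: ∅
  cell(2,3) cc: {B}
  cell(0,2) bdc: ∅
  cell(1,3) dcc: {S}
  cell(0,3) bdcc: {S}

S ∈ T[0,3] ⇒ YES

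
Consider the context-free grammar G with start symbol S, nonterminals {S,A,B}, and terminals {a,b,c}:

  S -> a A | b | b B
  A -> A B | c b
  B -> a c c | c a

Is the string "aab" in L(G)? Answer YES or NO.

Convert to CNF:
  S -> T1 B | T2 A | b
  A -> A B | T0 T1
  B -> T0 T2 | T2 X3
  T0 -> c
  T1 -> b
  T2 -> a
  X3 -> T0 T0

CYK fill:
  cell(0,0) a: {T2}  orig:{}
  cell(1,1) a: {T2}  orig:{}
  cell(2,2) b: {S,T1}  orig:{S}
  cell(0,1) aa: ∅
  cell(1,2) ab: ∅
  cell(0,2) aab: ∅

S ∉ T[0,2] ⇒ NO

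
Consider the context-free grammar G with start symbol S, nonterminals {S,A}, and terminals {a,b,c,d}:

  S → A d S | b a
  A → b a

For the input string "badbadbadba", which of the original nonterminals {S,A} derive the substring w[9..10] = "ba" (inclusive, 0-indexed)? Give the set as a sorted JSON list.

Convert to CNF:
  S -> A X3 | T0 T1
  A -> T0 T1
  T0 -> b
  T1 -> a
  T2 -> d
  X3 -> T2 S

CYK fill, restricted to cells inside w[9..10]:
  T[9,9] 'b' = {T0}  orig:{}
  T[10,10] 'a' = {T1}  orig:{}
  T[9,10] 'ba' = {A,S}

Original NTs in T[9,10] deriving "ba": ["A", "S"]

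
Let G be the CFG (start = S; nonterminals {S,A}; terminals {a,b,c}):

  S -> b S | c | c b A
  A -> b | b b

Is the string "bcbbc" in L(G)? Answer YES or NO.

Convert to CNF:
  S -> T0 S | T1 X2 | c
  A -> T0 T0 | b
  T0 -> b
  T1 -> c
  X2 -> T0 A

CYK fill:
  T[0,0] 'b' = {A,T0}  orig:{A}
  T[1,1] 'c' = {S,T1}  orig:{S}
  T[2,2] 'b' = {A,T0}  orig:{A}
  T[3,3] 'b' = {A,T0}  orig:{A}
  T[4,4] 'c' = {S,T1}  orig:{S}
  T[0,1] 'bc' = {S}
  T[1,2] 'cb' = ∅
  T[2,3] 'bb' = {A,X2}  orig:{A}
  T[3,4] 'bc' = {S}
  T[0,2] 'bcb' = ∅
  T[1,3] 'cbb' = {S}
  T[2,4] 'bbc' = {S}
  T[0,3] 'bcbb' = {S}
  T[1,4] 'cbbc' = ∅
  T[0,4] 'bcbbc' = ∅

S ∉ T[0,4] ⇒ NO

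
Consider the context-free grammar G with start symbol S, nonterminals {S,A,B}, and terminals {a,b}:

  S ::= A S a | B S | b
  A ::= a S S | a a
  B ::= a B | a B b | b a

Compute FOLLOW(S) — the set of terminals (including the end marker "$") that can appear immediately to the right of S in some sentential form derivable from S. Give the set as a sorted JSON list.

FIRST iteration:
iter 1:
  A via A→a S S: +{a}
  B via B→a B: +{a}
  B via B→b a: +{b}
  S via S→A S a: +{a}
  S via S→B S: +{b}
  S: {a,b}  A: {a}  B: {a,b}
iter 2: done
  S: {a,b}  A: {a}  B: {a,b}

Compute FOLLOW by fixpoint:
initialize: $ ∈ FOLLOW(S)
pass 1:
  A→a S S: FOLLOW(S) ⊇ FIRST(S) = {a,b}; new: +{a,b}
  B→a B b: FOLLOW(B) ⊇ FIRST(b) = {b}; new: +{b}
  S→A S a: FOLLOW(A) ⊇ FIRST(S) = {a,b}; new: +{a,b}
  S→B S: FOLLOW(B) ⊇ FIRST(S) = {a,b}; new: +{a}
  S: {$,a,b}  A: {a,b}  B: {a,b}
pass 2: done
  S: {$,a,b}  A: {a,b}  B: {a,b}

FOLLOW(S) = ["$", "a", "b"]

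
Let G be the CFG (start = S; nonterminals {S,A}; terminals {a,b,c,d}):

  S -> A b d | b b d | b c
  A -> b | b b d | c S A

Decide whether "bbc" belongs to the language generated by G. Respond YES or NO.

CNF form of G:
  S -> A X5 | T0 T2 | T0 X6
  A -> T0 X3 | T2 X4 | b
  T0 -> b
  T1 -> d
  T2 -> c
  X3 -> T0 T1
  X4 -> S A
  X5 -> T0 T1
  X6 -> T0 T1

CYK table (by increasing span):
  cell(0,0) b: {A,T0}  orig:{A}
  cell(1,1) b: {A,T0}  orig:{A}
  cell(2,2) c: {T2}  orig:{}
  cell(0,1) bb: ∅
  cell(1,2) bc: {S}
  cell(0,2) bbc: ∅

S ∉ T[0,2] ⇒ NO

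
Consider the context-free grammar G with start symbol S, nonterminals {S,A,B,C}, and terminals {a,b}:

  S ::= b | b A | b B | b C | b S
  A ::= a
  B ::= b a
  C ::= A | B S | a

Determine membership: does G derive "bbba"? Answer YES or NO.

Convert to CNF:
  S -> T0 A | T0 B | T0 C | T0 S | b
  A -> a
  B -> T0 T1
  C -> B S | a
  T0 -> b
  T1 -> a

Fill CYK table bottom-up:
  T[0,0] 'b' = {S,T0}  orig:{S}
  T[1,1] 'b' = {S,T0}  orig:{S}
  T[2,2] 'b' = {S,T0}  orig:{S}
  T[3,3] 'a' = {A,C,T1}  orig:{A,C}
  T[0,1] 'bb' = {S}
  T[1,2] 'bb' = {S}
  T[2,3] 'ba' = {B,S}
  T[0,2] 'bbb' = {S}
  T[1,3] 'bba' = {S}
  T[0,3] 'bbba' = {S}

S ∈ T[0,3] ⇒ YES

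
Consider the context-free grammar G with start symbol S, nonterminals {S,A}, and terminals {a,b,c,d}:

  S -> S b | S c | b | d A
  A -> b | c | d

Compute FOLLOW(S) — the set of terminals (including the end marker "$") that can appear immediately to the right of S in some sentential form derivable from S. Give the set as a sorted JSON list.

FIRST sets, iterate to fixpoint:
iter 1:
  A via A→b: +{b}
  A via A→c: +{c}
  A via A→d: +{d}
  S via S→b: +{b}
  S via S→d A: +{d}
  FIRST[S]={b,d}  FIRST[A]={b,c,d}
iter 2: (no change)
  FIRST[S]={b,d}  FIRST[A]={b,c,d}

FOLLOW iteration:
seed FOLLOW(S) with $
iter 1:
  S→S b: FOLLOW(S) ⊇ FIRST(b) = {b}; new: +{b}
  S→S c: FOLLOW(S) ⊇ FIRST(c) = {c}; new: +{c}
  S→d A: FOLLOW(A) ⊇ FOLLOW(S) ⊇ {$,b,c}; new: +{$,b,c}
  FOLLOW[S]={$,b,c}  FOLLOW[A]={$,b,c}
iter 2: — fixpoint
  FOLLOW[S]={$,b,c}  FOLLOW[A]={$,b,c}

FOLLOW(S) = ["$", "b", "c"]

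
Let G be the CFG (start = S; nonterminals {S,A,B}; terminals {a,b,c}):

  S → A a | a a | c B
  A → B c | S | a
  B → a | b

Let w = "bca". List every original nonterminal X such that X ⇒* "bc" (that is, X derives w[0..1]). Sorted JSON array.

Convert to CNF:
  S -> A T0 | T0 T0 | T1 B
  A -> A T0 | B T1 | T0 T0 | T1 B | a
  B -> a | b
  T0 -> a
  T1 -> c

CYK fill — only the sub-triangle for w[0..1]:
  cell(0,0) b: {B}
  cell(1,1) c: {T1}  orig:{}
  cell(0,1) bc: {A}

Original NTs in T[0,1] deriving "bc": ["A"]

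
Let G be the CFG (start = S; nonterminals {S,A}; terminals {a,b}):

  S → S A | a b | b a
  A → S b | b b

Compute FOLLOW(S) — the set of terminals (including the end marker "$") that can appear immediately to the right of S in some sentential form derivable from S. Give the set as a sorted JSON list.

FIRST sets, iterate to fixpoint:
round 1:
  A via A→b b: +{b}
  S via S→a b: +{a}
  S via S→b a: +{b}
  S: {a,b}  A: {b}
round 2:
  A via A→S b: +{a}
  S: {a,b}  A: {a,b}
round 3: (no change)
  S: {a,b}  A: {a,b}

FOLLOW iteration:
initialize: $ ∈ FOLLOW(S)
pass 1:
  A→S b: FOLLOW(S) ⊇ FIRST(b) = {b}; new: +{b}
  S→S A: FOLLOW(S) ⊇ FIRST(A) = {a,b}; new: +{a}
  S→S A: FOLLOW(A) ⊇ FOLLOW(S) ⊇ {$,a,b}; new: +{$,a,b}
  FOLLOW[S]={$,a,b}  FOLLOW[A]={$,a,b}
pass 2: — fixpoint
  FOLLOW[S]={$,a,b}  FOLLOW[A]={$,a,b}

FOLLOW(S) = ["$", "a", "b"]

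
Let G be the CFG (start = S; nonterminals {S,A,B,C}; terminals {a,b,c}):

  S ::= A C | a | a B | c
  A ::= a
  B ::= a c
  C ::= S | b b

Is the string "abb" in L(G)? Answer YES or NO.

CNF form of G:
  S -> A C | T0 B | a | c
  A -> a
  B -> T0 T1
  C -> A C | T0 B | T2 T2 | a | c
  T0 -> a
  T1 -> c
  T2 -> b

CYK table (by increasing span):
  cell(0,0) a: {A,C,S,T0}  orig:{A,C,S}
  cell(1,1) b: {T2}  orig:{}
  cell(2,2) b: {T2}  orig:{}
  cell(0,1) ab: ∅
  cell(1,2) bb: {C}
  cell(0,2) abb: {C,S}

S ∈ T[0,2] ⇒ YES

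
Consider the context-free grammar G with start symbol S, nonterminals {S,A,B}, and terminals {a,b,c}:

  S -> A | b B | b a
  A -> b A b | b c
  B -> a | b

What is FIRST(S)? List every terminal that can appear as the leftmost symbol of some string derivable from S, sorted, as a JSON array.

Compute FIRST by fixpoint:
iter 1:
  A via A→b A b: +{b}
  B via B→a: +{a}
  B via B→b: +{b}
  S via S→A: +{b}
  FIRST(S)={b}  FIRST(A)={b}  FIRST(B)={a,b}
iter 2: (stable)
  FIRST(S)={b}  FIRST(A)={b}  FIRST(B)={a,b}

FIRST(S) = ["b"]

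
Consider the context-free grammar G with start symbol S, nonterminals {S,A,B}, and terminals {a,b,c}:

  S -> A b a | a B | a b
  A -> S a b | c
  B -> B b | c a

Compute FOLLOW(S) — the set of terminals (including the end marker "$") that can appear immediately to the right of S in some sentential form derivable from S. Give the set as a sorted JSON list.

FIRST sets, iterate to fixpoint:
pass 1:
  A via A→c: +{c}
  B via B→c a: +{c}
  S via S→A b a: +{c}
  S via S→a B: +{a}
  S: {a,c}  A: {c}  B: {c}
pass 2:
  A via A→S a b: +{a}
  S: {a,c}  A: {a,c}  B: {c}
pass 3: (stable)
  S: {a,c}  A: {a,c}  B: {c}

FOLLOW iteration:
seed FOLLOW(S) with $
iter 1:
  A→S a b: FOLLOW(S) ⊇ FIRST(a) = {a}; new: +{a}
  B→B b: FOLLOW(B) ⊇ FIRST(b) = {b}; new: +{b}
  S→A b a: FOLLOW(A) ⊇ FIRST(b) = {b}; new: +{b}
  S→a B: FOLLOW(B) ⊇ FOLLOW(S) ⊇ {$,a}; new: +{$,a}
  FOLLOW(S)={$,a}  FOLLOW(A)={b}  FOLLOW(B)={$,a,b}
iter 2: — fixpoint
  FOLLOW(S)={$,a}  FOLLOW(A)={b}  FOLLOW(B)={$,a,b}

FOLLOW(S) = ["$", "a"]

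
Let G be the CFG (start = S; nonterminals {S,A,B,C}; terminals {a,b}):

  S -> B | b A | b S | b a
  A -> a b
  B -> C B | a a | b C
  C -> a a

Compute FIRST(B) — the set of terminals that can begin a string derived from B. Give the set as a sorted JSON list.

FIRST sets, iterate to fixpoint:
round 1:
  A via A→a b: +{a}
  B via B→a a: +{a}
  B via B→b C: +{b}
  C via C→a a: +{a}
  S via S→B: +{a,b}
  S: {a,b}  A: {a}  B: {a,b}  C: {a}
round 2: — fixpoint
  S: {a,b}  A: {a}  B: {a,b}  C: {a}

FIRST(B) = ["a", "b"]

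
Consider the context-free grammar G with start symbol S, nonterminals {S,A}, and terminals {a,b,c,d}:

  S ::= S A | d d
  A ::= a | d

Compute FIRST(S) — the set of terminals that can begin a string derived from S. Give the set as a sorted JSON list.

FIRST sets, iterate to fixpoint:
[1]
  A via A→a: +{a}
  A via A→d: +{d}
  S via S→d d: +{d}
  S: {d}  A: {a,d}
[2] (stable)
  S: {d}  A: {a,d}

FIRST(S) = ["d"]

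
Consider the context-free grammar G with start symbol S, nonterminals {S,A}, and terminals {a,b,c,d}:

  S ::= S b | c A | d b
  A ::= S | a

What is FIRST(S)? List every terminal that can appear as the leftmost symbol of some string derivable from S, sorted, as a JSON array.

Compute FIRST by fixpoint:
round 1:
  A via A→a: +{a}
  S via S→c A: +{c}
  S via S→d b: +{d}
  FIRST[S]={c,d}  FIRST[A]={a}
round 2:
  A via A→S: +{c,d}
  FIRST[S]={c,d}  FIRST[A]={a,c,d}
round 3: done
  FIRST[S]={c,d}  FIRST[A]={a,c,d}

FIRST(S) = ["c", "d"]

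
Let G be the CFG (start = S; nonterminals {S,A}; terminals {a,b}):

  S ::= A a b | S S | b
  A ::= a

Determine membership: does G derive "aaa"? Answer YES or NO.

CNF form of G:
  S -> A X2 | S S | b
  A -> a
  T0 -> a
  T1 -> b
  X2 -> T0 T1

CYK table (by increasing span):
  T[0,0] 'a' = {A,T0}  orig:{A}
  T[1,1] 'a' = {A,T0}  orig:{A}
  T[2,2] 'a' = {A,T0}  orig:{A}
  T[0,1] 'aa' = ∅
  T[1,2] 'aa' = ∅
  T[0,2] 'aaa' = ∅

S ∉ T[0,2] ⇒ NO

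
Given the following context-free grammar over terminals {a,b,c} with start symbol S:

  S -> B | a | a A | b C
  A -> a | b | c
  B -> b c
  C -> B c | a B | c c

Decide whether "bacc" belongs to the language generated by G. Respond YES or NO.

CNF form of G:
  S -> T0 C | T0 T1 | T2 A | a
  A -> a | b | c
  B -> T0 T1
  C -> B T1 | T1 T1 | T2 B
  T0 -> b
  T1 -> c
  T2 -> a

CYK table (by increasing span):
  T[0,0] 'b' = {A,T0}  orig:{A}
  T[1,1] 'a' = {A,S,T2}  orig:{A,S}
  T[2,2] 'c' = {A,T1}  orig:{A}
  T[3,3] 'c' = {A,T1}  orig:{A}
  T[0,1] 'ba' = ∅
  T[1,2] 'ac' = {S}
  T[2,3] 'cc' = {C}
  T[0,2] 'bac' = ∅
  T[1,3] 'acc' = ∅
  T[0,3] 'bacc' = ∅

S ∉ T[0,3] ⇒ NO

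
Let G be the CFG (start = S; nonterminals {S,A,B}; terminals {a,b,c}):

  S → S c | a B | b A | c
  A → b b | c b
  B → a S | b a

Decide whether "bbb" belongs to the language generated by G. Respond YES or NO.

Convert to CNF:
  S -> S T1 | T0 A | T2 B | c
  A -> T0 T0 | T1 T0
  B -> T0 T2 | T2 S
  T0 -> b
  T1 -> c
  T2 -> a

CYK table (by increasing span):
  cell(0,0) b: {T0}  orig:{}
  cell(1,1) b: {T0}  orig:{}
  cell(2,2) b: {T0}  orig:{}
  cell(0,1) bb: {A}
  cell(1,2) bb: {A}
  cell(0,2) bbb: {S}

S ∈ T[0,2] ⇒ YES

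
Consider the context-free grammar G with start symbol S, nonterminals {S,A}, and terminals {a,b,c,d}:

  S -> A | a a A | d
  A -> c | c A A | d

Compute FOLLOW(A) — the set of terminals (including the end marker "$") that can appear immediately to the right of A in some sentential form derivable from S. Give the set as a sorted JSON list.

FIRST iteration:
round 1:
  A via A→c: +{c}
  A via A→d: +{d}
  S via S→A: +{c,d}
  S via S→a a A: +{a}
  FIRST[S]={a,c,d}  FIRST[A]={c,d}
round 2: (no change)
  FIRST[S]={a,c,d}  FIRST[A]={c,d}

FOLLOW iteration:
seed FOLLOW(S) with $
round 1:
  A→c A A: FOLLOW(A) ⊇ FIRST(A) = {c,d}; new: +{c,d}
  S→A: FOLLOW(A) ⊇ FOLLOW(S) ⊇ {$}; new: +{$}
  FOLLOW(S)={$}  FOLLOW(A)={$,c,d}
round 2: — fixpoint
  FOLLOW(S)={$}  FOLLOW(A)={$,c,d}

FOLLOW(A) = ["$", "c", "d"]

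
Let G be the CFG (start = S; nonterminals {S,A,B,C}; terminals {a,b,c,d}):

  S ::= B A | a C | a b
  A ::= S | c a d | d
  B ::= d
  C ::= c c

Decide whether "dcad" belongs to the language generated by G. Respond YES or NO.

CNF form of G:
  S -> B A | T0 C | T0 T1
  A -> B A | T0 C | T0 T1 | T2 X4 | d
  B -> d
  C -> T2 T2
  T0 -> a
  T1 -> b
  T2 -> c
  T3 -> d
  X4 -> T0 T3

Fill CYK table bottom-up:
  [0..0]={A,B,T3}  "d"  orig:{A,B}
  [1..1]={T2}  "c"  orig:{}
  [2..2]={T0}  "a"  orig:{}
  [3..3]={A,B,T3}  "d"  orig:{A,B}
  [0..1]=∅  "dc"
  [1..2]=∅  "ca"
  [2..3]={X4}  "ad"  orig:{}
  [0..2]=∅  "dca"
  [1..3]={A}  "cad"
  [0..3]={A,S}  "dcad"

S ∈ T[0,3] ⇒ YES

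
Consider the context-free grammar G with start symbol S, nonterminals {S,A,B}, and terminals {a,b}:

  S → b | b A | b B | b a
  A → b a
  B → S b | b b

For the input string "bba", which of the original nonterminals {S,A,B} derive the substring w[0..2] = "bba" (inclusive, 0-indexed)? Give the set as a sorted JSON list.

CNF form of G:
  S -> T0 A | T0 B | T0 T1 | b
  A -> T0 T1
  B -> S T0 | T0 T0
  T0 -> b
  T1 -> a

CYK fill, restricted to cells inside w[0..2]:
  cell(0,0) b: {S,T0}  orig:{S}
  cell(1,1) b: {S,T0}  orig:{S}
  cell(2,2) a: {T1}  orig:{}
  cell(0,1) bb: {B}
  cell(1,2) ba: {A,S}
  cell(0,2) bba: {S}

Original NTs in T[0,2] deriving "bba": ["S"]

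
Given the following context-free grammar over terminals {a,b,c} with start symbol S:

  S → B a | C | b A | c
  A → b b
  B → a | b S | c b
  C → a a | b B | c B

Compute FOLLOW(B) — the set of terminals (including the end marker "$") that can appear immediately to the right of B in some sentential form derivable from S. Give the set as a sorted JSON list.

FIRST sets, iterate to fixpoint:
pass 1:
  A via A→b b: +{b}
  B via B→a: +{a}
  B via B→b S: +{b}
  B via B→c b: +{c}
  C via C→a a: +{a}
  C via C→b B: +{b}
  C via C→c B: +{c}
  S via S→B a: +{a,b,c}
  FIRST[S]={a,b,c}  FIRST[A]={b}  FIRST[B]={a,b,c}  FIRST[C]={a,b,c}
pass 2: (no change)
  FIRST[S]={a,b,c}  FIRST[A]={b}  FIRST[B]={a,b,c}  FIRST[C]={a,b,c}

FOLLOW sets:
FOLLOW(S) := {$}
pass 1:
  S→B a: FOLLOW(B) ⊇ FIRST(a) = {a}; new: +{a}
  S→C: FOLLOW(C) ⊇ FOLLOW(S) ⊇ {$}; new: +{$}
  S→b A: FOLLOW(A) ⊇ FOLLOW(S) ⊇ {$}; new: +{$}
  FOLLOW[S]={$}  FOLLOW[A]={$}  FOLLOW[B]={a}  FOLLOW[C]={$}
pass 2:
  B→b S: FOLLOW(S) ⊇ FOLLOW(B) ⊇ {a}; new: +{a}
  C→b B: FOLLOW(B) ⊇ FOLLOW(C) ⊇ {$}; new: +{$}
  S→C: FOLLOW(C) ⊇ FOLLOW(S) ⊇ {$,a}; new: +{a}
  S→b A: FOLLOW(A) ⊇ FOLLOW(S) ⊇ {$,a}; new: +{a}
  FOLLOW[S]={$,a}  FOLLOW[A]={$,a}  FOLLOW[B]={$,a}  FOLLOW[C]={$,a}
pass 3: — fixpoint
  FOLLOW[S]={$,a}  FOLLOW[A]={$,a}  FOLLOW[B]={$,a}  FOLLOW[C]={$,a}

FOLLOW(B) = ["$", "a"]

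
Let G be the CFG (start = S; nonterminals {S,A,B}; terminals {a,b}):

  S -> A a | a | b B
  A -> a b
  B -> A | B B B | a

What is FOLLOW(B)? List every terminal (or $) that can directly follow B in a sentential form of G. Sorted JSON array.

Compute FIRST by fixpoint:
round 1:
  A via A→a b: +{a}
  B via B→A: +{a}
  S via S→A a: +{a}
  S via S→b B: +{b}
  FIRST[S]={a,b}  FIRST[A]={a}  FIRST[B]={a}
round 2: done
  FIRST[S]={a,b}  FIRST[A]={a}  FIRST[B]={a}

FOLLOW iteration:
FOLLOW(S) := {$}
round 1:
  B→B B B: FOLLOW(B) ⊇ FIRST(B) = {a}; new: +{a}
  S→A a: FOLLOW(A) ⊇ FIRST(a) = {a}; new: +{a}
  S→b B: FOLLOW(B) ⊇ FOLLOW(S) ⊇ {$}; new: +{$}
  FOLLOW[S]={$}  FOLLOW[A]={a}  FOLLOW[B]={$,a}
round 2:
  B→A: FOLLOW(A) ⊇ FOLLOW(B) ⊇ {$,a}; new: +{$}
  FOLLOW[S]={$}  FOLLOW[A]={$,a}  FOLLOW[B]={$,a}
round 3: done
  FOLLOW[S]={$}  FOLLOW[A]={$,a}  FOLLOW[B]={$,a}

FOLLOW(B) = ["$", "a"]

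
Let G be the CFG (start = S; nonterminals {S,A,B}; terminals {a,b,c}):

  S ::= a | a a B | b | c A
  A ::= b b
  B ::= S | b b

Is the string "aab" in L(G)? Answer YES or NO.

Convert to CNF:
  S -> T1 X4 | T2 A | a | b
  A -> T0 T0
  B -> T0 T0 | T1 X3 | T2 A | a | b
  T0 -> b
  T1 -> a
  T2 -> c
  X3 -> T1 B
  X4 -> T1 B

CYK table (by increasing span):
  T[0,0] 'a' = {B,S,T1}  orig:{B,S}
  T[1,1] 'a' = {B,S,T1}  orig:{B,S}
  T[2,2] 'b' = {B,S,T0}  orig:{B,S}
  T[0,1] 'aa' = {X3,X4}  orig:{}
  T[1,2] 'ab' = {X3,X4}  orig:{}
  T[0,2] 'aab' = {B,S}

S ∈ T[0,2] ⇒ YES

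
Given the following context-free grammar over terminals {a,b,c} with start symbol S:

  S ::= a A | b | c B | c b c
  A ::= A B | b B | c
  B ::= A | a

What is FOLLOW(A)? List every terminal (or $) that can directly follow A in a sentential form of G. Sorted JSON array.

FIRST iteration:
round 1:
  A via A→b B: +{b}
  A via A→c: +{c}
  B via B→A: +{b,c}
  B via B→a: +{a}
  S via S→a A: +{a}
  S via S→b: +{b}
  S via S→c B: +{c}
  FIRST(S)={a,b,c}  FIRST(A)={b,c}  FIRST(B)={a,b,c}
round 2: — fixpoint
  FIRST(S)={a,b,c}  FIRST(A)={b,c}  FIRST(B)={a,b,c}

Compute FOLLOW by fixpoint:
seed FOLLOW(S) with $
[1]
  A→A B: FOLLOW(A) ⊇ FIRST(B) = {a,b,c}; new: +{a,b,c}
  A→A B: FOLLOW(B) ⊇ FOLLOW(A) ⊇ {a,b,c}; new: +{a,b,c}
  S→a A: FOLLOW(A) ⊇ FOLLOW(S) ⊇ {$}; new: +{$}
  S→c B: FOLLOW(B) ⊇ FOLLOW(S) ⊇ {$}; new: +{$}
  S: {$}  A: {$,a,b,c}  B: {$,a,b,c}
[2] — fixpoint
  S: {$}  A: {$,a,b,c}  B: {$,a,b,c}

FOLLOW(A) = ["$", "a", "b", "c"]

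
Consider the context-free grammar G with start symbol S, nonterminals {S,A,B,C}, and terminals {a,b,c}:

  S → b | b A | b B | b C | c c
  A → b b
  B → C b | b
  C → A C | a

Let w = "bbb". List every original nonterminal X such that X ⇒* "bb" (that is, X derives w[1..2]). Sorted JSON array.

CNF form of G:
  S -> T0 A | T0 B | T0 C | T1 T1 | b
  A -> T0 T0
  B -> C T0 | b
  C -> A C | a
  T0 -> b
  T1 -> c

Fill CYK table bottom-up — only the sub-triangle for w[1..2]:
  cell(1,1) b: {B,S,T0}  orig:{B,S}
  cell(2,2) b: {B,S,T0}  orig:{B,S}
  cell(1,2) bb: {A,S}

Original NTs in T[1,2] deriving "bb": ["A", "S"]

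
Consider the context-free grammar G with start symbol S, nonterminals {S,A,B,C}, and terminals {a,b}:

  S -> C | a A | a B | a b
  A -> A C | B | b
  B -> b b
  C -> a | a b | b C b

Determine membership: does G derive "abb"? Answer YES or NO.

Convert to CNF:
  S -> T0 X3 | T1 A | T1 B | T1 T0 | a
  A -> A C | T0 T0 | b
  B -> T0 T0
  C -> T0 X2 | T1 T0 | a
  T0 -> b
  T1 -> a
  X2 -> C T0
  X3 -> C T0

CYK fill:
  cell(0,0) a: {C,S,T1}  orig:{C,S}
  cell(1,1) b: {A,T0}  orig:{A}
  cell(2,2) b: {A,T0}  orig:{A}
  cell(0,1) ab: {C,S,X2,X3}  orig:{C,S}
  cell(1,2) bb: {A,B}
  cell(0,2) abb: {S,X2,X3}  orig:{S}

S ∈ T[0,2] ⇒ YES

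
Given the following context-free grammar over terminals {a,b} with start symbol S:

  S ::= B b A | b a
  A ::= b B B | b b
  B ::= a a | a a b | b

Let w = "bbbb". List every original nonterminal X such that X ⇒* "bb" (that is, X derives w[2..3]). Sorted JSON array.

CNF form of G:
  S -> B X4 | T0 T1
  A -> T0 T0 | T0 X2
  B -> T1 T1 | T1 X3 | b
  T0 -> b
  T1 -> a
  X2 -> B B
  X3 -> T1 T0
  X4 -> T0 A

Fill CYK table bottom-up — only the sub-triangle for w[2..3]:
  T[2,2] 'b' = {B,T0}  orig:{B}
  T[3,3] 'b' = {B,T0}  orig:{B}
  T[2,3] 'bb' = {A,X2}  orig:{A}

Original NTs in T[2,3] deriving "bb": ["A"]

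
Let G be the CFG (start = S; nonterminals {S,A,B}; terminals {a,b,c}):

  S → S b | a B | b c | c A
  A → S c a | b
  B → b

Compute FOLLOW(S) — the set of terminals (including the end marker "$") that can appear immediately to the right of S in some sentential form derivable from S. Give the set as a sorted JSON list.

FIRST iteration:
[1]
  A via A→b: +{b}
  B via B→b: +{b}
  S via S→a B: +{a}
  S via S→b c: +{b}
  S via S→c A: +{c}
  S: {a,b,c}  A: {b}  B: {b}
[2]
  A via A→S c a: +{a,c}
  S: {a,b,c}  A: {a,b,c}  B: {b}
[3] done
  S: {a,b,c}  A: {a,b,c}  B: {b}

FOLLOW iteration:
initialize: $ ∈ FOLLOW(S)
iter 1:
  A→S c a: FOLLOW(S) ⊇ FIRST(c) = {c}; new: +{c}
  S→S b: FOLLOW(S) ⊇ FIRST(b) = {b}; new: +{b}
  S→a B: FOLLOW(B) ⊇ FOLLOW(S) ⊇ {$,b,c}; new: +{$,b,c}
  S→c A: FOLLOW(A) ⊇ FOLLOW(S) ⊇ {$,b,c}; new: +{$,b,c}
  FOLLOW[S]={$,b,c}  FOLLOW[A]={$,b,c}  FOLLOW[B]={$,b,c}
iter 2: done
  FOLLOW[S]={$,b,c}  FOLLOW[A]={$,b,c}  FOLLOW[B]={$,b,c}

FOLLOW(S) = ["$", "b", "c"]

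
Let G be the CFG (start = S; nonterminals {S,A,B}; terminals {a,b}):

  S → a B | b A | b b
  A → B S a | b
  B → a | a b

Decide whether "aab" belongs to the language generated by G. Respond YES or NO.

CNF form of G:
  S -> T0 B | T1 A | T1 T1
  A -> B X2 | b
  B -> T0 T1 | a
  T0 -> a
  T1 -> b
  X2 -> S T0

Fill CYK table bottom-up:
  cell(0,0) a: {B,T0}  orig:{B}
  cell(1,1) a: {B,T0}  orig:{B}
  cell(2,2) b: {A,T1}  orig:{A}
  cell(0,1) aa: {S}
  cell(1,2) ab: {B}
  cell(0,2) aab: {S}

S ∈ T[0,2] ⇒ YES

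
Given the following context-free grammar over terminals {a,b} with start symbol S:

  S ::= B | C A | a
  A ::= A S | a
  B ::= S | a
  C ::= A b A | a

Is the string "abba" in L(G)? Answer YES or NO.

CNF form of G:
  S -> C A | a
  A -> A S | a
  B -> C A | a
  C -> A X1 | a
  T0 -> b
  X1 -> T0 A

Fill CYK table bottom-up:
  cell(0,0) a: {A,B,C,S}
  cell(1,1) b: {T0}  orig:{}
  cell(2,2) b: {T0}  orig:{}
  cell(3,3) a: {A,B,C,S}
  cell(0,1) ab: ∅
  cell(1,2) bb: ∅
  cell(2,3) ba: {X1}  orig:{}
  cell(0,2) abb: ∅
  cell(1,3) bba: ∅
  cell(0,3) abba: ∅

S ∉ T[0,3] ⇒ NO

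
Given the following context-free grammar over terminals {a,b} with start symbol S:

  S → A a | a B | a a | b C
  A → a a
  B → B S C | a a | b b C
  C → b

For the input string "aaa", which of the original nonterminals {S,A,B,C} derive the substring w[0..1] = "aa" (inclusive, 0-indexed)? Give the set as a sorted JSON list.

Convert to CNF:
  S -> A T0 | T0 B | T0 T0 | T1 C
  A -> T0 T0
  B -> B X2 | T0 T0 | T1 X3
  C -> b
  T0 -> a
  T1 -> b
  X2 -> S C
  X3 -> T1 C

CYK fill — only the sub-triangle for w[0..1]:
  T[0,0] 'a' = {T0}  orig:{}
  T[1,1] 'a' = {T0}  orig:{}
  T[0,1] 'aa' = {A,B,S}

Original NTs in T[0,1] deriving "aa": ["A", "B", "S"]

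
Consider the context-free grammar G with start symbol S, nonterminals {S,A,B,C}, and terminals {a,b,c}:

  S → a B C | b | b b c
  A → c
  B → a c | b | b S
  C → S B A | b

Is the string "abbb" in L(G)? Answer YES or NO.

CNF form of G:
  S -> T0 X4 | T2 X5 | b
  A -> c
  B -> T0 T1 | T2 S | b
  C -> S X3 | b
  T0 -> a
  T1 -> c
  T2 -> b
  X3 -> B A
  X4 -> B C
  X5 -> T2 T1

CYK table (by increasing span):
  T[0,0] 'a' = {T0}  orig:{}
  T[1,1] 'b' = {B,C,S,T2}  orig:{B,C,S}
  T[2,2] 'b' = {B,C,S,T2}  orig:{B,C,S}
  T[3,3] 'b' = {B,C,S,T2}  orig:{B,C,S}
  T[0,1] 'ab' = ∅
  T[1,2] 'bb' = {B,X4}  orig:{B}
  T[2,3] 'bb' = {B,X4}  orig:{B}
  T[0,2] 'abb' = {S}
  T[1,3] 'bbb' = {X4}  orig:{}
  T[0,3] 'abbb' = {S}

S ∈ T[0,3] ⇒ YES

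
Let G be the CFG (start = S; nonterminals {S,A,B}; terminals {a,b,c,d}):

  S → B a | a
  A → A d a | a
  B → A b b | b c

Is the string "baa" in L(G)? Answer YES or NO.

Convert to CNF:
  S -> B T1 | a
  A -> A X4 | a
  B -> A X5 | T2 T3
  T0 -> d
  T1 -> a
  T2 -> b
  T3 -> c
  X4 -> T0 T1
  X5 -> T2 T2

Fill CYK table bottom-up:
  cell(0,0) b: {T2}  orig:{}
  cell(1,1) a: {A,S,T1}  orig:{A,S}
  cell(2,2) a: {A,S,T1}  orig:{A,S}
  cell(0,1) ba: ∅
  cell(1,2) aa: ∅
  cell(0,2) baa: ∅

S ∉ T[0,2] ⇒ NO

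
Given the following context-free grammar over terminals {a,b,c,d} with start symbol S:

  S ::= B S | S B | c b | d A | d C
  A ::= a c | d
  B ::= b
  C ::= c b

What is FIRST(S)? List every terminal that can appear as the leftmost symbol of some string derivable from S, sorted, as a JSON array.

Compute FIRST by fixpoint:
[1]
  A via A→a c: +{a}
  A via A→d: +{d}
  B via B→b: +{b}
  C via C→c b: +{c}
  S via S→B S: +{b}
  S via S→c b: +{c}
  S via S→d A: +{d}
  S: {b,c,d}  A: {a,d}  B: {b}  C: {c}
[2] (no change)
  S: {b,c,d}  A: {a,d}  B: {b}  C: {c}

FIRST(S) = ["b", "c", "d"]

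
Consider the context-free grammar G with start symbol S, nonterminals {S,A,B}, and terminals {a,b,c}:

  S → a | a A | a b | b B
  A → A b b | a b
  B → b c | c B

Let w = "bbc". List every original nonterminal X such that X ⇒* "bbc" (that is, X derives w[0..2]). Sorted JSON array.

Convert to CNF:
  S -> T0 B | T1 A | T1 T0 | a
  A -> A X3 | T1 T0
  B -> T0 T2 | T2 B
  T0 -> b
  T1 -> a
  T2 -> c
  X3 -> T0 T0

CYK table (by increasing span) (cells [i..j] with 0 ≤ i ≤ j ≤ 2 only):
  [0..0]={T0}  "b"  orig:{}
  [1..1]={T0}  "b"  orig:{}
  [2..2]={T2}  "c"  orig:{}
  [0..1]={X3}  "bb"  orig:{}
  [1..2]={B}  "bc"
  [0..2]={S}  "bbc"

Original NTs in T[0,2] deriving "bbc": ["S"]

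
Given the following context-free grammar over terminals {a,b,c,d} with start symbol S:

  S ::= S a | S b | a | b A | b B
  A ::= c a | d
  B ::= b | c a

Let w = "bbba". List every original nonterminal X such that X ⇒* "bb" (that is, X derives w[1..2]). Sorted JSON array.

Convert to CNF:
  S -> S T1 | S T2 | T2 A | T2 B | a
  A -> T0 T1 | d
  B -> T0 T1 | b
  T0 -> c
  T1 -> a
  T2 -> b

CYK fill, restricted to cells inside w[1..2]:
  [1..1]={B,T2}  "b"  orig:{B}
  [2..2]={B,T2}  "b"  orig:{B}
  [1..2]={S}  "bb"

Original NTs in T[1,2] deriving "bb": ["S"]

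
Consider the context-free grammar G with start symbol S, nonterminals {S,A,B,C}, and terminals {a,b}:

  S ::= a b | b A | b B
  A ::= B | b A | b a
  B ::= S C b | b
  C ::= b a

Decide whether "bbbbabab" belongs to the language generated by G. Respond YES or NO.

CNF form of G:
  S -> T0 A | T0 B | T1 T0
  A -> S X2 | T0 A | T0 T1 | b
  B -> S X3 | b
  C -> T0 T1
  T0 -> b
  T1 -> a
  X2 -> C T0
  X3 -> C T0

Fill CYK table bottom-up:
  cell(0,0) b: {A,B,T0}  orig:{A,B}
  cell(1,1) b: {A,B,T0}  orig:{A,B}
  cell(2,2) b: {A,B,T0}  orig:{A,B}
  cell(3,3) b: {A,B,T0}  orig:{A,B}
  cell(4,4) a: {T1}  orig:{}
  cell(5,5) b: {A,B,T0}  orig:{A,B}
  cell(6,6) a: {T1}  orig:{}
  cell(7,7) b: {A,B,T0}  orig:{A,B}
  cell(0,1) bb: {A,S}
  cell(1,2) bb: {A,S}
  cell(2,3) bb: {A,S}
  cell(3,4) ba: {A,C}
  cell(4,5) ab: {S}
  cell(5,6) ba: {A,C}
  cell(6,7) ab: {S}
  cell(0,2) bbb: {A,S}
  cell(1,3) bbb: {A,S}
  cell(2,4) bba: {A,S}
  cell(3,5) bab: {X2,X3}  orig:{}
  cell(4,6) aba: ∅
  cell(5,7) bab: {X2,X3}  orig:{}
  cell(0,3) bbbb: {A,S}
  cell(1,4) bbba: {A,S}
  cell(2,5) bbab: ∅
  cell(3,6) baba: ∅
  cell(4,7) abab: ∅
  cell(0,4) bbbba: {A,S}
  cell(1,5) bbbab: {A,B}
  cell(2,6) bbaba: ∅
  cell(3,7) babab: ∅
  cell(0,5) bbbbab: {A,B,S}
  cell(1,6) bbbaba: ∅
  cell(2,7) bbabab: {A,B}
  cell(0,6) bbbbaba: ∅
  cell(1,7) bbbabab: {A,B,S}
  cell(0,7) bbbbabab: {A,B,S}

S ∈ T[0,7] ⇒ YES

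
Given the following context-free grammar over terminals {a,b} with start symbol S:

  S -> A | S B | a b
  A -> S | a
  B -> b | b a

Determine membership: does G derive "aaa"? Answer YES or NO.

CNF form of G:
  S -> S B | T0 T1 | a
  A -> S B | T0 T1 | a
  B -> T1 T0 | b
  T0 -> a
  T1 -> b

Fill CYK table bottom-up:
  cell(0,0) a: {A,S,T0}  orig:{A,S}
  cell(1,1) a: {A,S,T0}  orig:{A,S}
  cell(2,2) a: {A,S,T0}  orig:{A,S}
  cell(0,1) aa: ∅
  cell(1,2) aa: ∅
  cell(0,2) aaa: ∅

S ∉ T[0,2] ⇒ NO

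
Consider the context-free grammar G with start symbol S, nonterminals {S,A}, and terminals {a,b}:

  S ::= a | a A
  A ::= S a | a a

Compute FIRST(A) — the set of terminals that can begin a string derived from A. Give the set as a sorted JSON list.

FIRST iteration:
[1]
  A via A→a a: +{a}
  S via S→a: +{a}
  FIRST[S]={a}  FIRST[A]={a}
[2] (stable)
  FIRST[S]={a}  FIRST[A]={a}

FIRST(A) = ["a"]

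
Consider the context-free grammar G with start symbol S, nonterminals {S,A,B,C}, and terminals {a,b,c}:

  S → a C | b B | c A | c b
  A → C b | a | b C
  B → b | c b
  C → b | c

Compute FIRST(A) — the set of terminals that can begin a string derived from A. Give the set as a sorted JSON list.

Compute FIRST by fixpoint:
round 1:
  A via A→a: +{a}
  A via A→b C: +{b}
  B via B→b: +{b}
  B via B→c b: +{c}
  C via C→b: +{b}
  C via C→c: +{c}
  S via S→a C: +{a}
  S via S→b B: +{b}
  S via S→c A: +{c}
  FIRST(S)={a,b,c}  FIRST(A)={a,b}  FIRST(B)={b,c}  FIRST(C)={b,c}
round 2:
  A via A→C b: +{c}
  FIRST(S)={a,b,c}  FIRST(A)={a,b,c}  FIRST(B)={b,c}  FIRST(C)={b,c}
round 3: — fixpoint
  FIRST(S)={a,b,c}  FIRST(A)={a,b,c}  FIRST(B)={b,c}  FIRST(C)={b,c}

FIRST(A) = ["a", "b", "c"]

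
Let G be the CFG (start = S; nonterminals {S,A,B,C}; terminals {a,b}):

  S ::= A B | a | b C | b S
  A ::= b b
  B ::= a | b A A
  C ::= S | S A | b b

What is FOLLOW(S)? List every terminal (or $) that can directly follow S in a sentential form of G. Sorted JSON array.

FIRST iteration:
round 1:
  A via A→b b: +{b}
  B via B→a: +{a}
  B via B→b A A: +{b}
  C via C→b b: +{b}
  S via S→A B: +{b}
  S via S→a: +{a}
  S: {a,b}  A: {b}  B: {a,b}  C: {b}
round 2:
  C via C→S: +{a}
  S: {a,b}  A: {b}  B: {a,b}  C: {a,b}
round 3: (no change)
  S: {a,b}  A: {b}  B: {a,b}  C: {a,b}

Compute FOLLOW by fixpoint:
initialize: $ ∈ FOLLOW(S)
pass 1:
  B→b A A: FOLLOW(A) ⊇ FIRST(A) = {b}; new: +{b}
  C→S A: FOLLOW(S) ⊇ FIRST(A) = {b}; new: +{b}
  S→A B: FOLLOW(A) ⊇ FIRST(B) = {a,b}; new: +{a}
  S→A B: FOLLOW(B) ⊇ FOLLOW(S) ⊇ {$,b}; new: +{$,b}
  S→b C: FOLLOW(C) ⊇ FOLLOW(S) ⊇ {$,b}; new: +{$,b}
  S: {$,b}  A: {a,b}  B: {$,b}  C: {$,b}
pass 2:
  B→b A A: FOLLOW(A) ⊇ FOLLOW(B) ⊇ {$,b}; new: +{$}
  S: {$,b}  A: {$,a,b}  B: {$,b}  C: {$,b}
pass 3: (no change)
  S: {$,b}  A: {$,a,b}  B: {$,b}  C: {$,b}

FOLLOW(S) = ["$", "b"]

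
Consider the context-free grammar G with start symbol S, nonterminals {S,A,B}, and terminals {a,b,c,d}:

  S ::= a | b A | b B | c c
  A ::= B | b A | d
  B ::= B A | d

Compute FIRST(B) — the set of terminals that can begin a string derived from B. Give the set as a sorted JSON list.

FIRST sets, iterate to fixpoint:
iter 1:
  A via A→b A: +{b}
  A via A→d: +{d}
  B via B→d: +{d}
  S via S→a: +{a}
  S via S→b A: +{b}
  S via S→c c: +{c}
  FIRST(S)={a,b,c}  FIRST(A)={b,d}  FIRST(B)={d}
iter 2: (no change)
  FIRST(S)={a,b,c}  FIRST(A)={b,d}  FIRST(B)={d}

FIRST(B) = ["d"]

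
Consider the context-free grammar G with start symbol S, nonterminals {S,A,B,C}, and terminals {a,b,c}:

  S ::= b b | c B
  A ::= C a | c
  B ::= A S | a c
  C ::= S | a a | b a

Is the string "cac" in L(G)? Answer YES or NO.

Convert to CNF:
  S -> T1 B | T2 T2
  A -> C T0 | c
  B -> A S | T0 T1
  C -> T0 T0 | T1 B | T2 T0 | T2 T2
  T0 -> a
  T1 -> c
  T2 -> b

Fill CYK table bottom-up:
  T[0,0] 'c' = {A,T1}  orig:{A}
  T[1,1] 'a' = {T0}  orig:{}
  T[2,2] 'c' = {A,T1}  orig:{A}
  T[0,1] 'ca' = ∅
  T[1,2] 'ac' = {B}
  T[0,2] 'cac' = {C,S}

S ∈ T[0,2] ⇒ YES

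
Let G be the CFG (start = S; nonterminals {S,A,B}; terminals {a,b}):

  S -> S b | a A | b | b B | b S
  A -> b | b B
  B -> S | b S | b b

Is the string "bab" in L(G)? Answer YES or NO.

Convert to CNF:
  S -> S T0 | T0 B | T0 S | T1 A | b
  A -> T0 B | b
  B -> S T0 | T0 B | T0 S | T0 T0 | T1 A | b
  T0 -> b
  T1 -> a

CYK table (by increasing span):
  T[0,0] 'b' = {A,B,S,T0}  orig:{A,B,S}
  T[1,1] 'a' = {T1}  orig:{}
  T[2,2] 'b' = {A,B,S,T0}  orig:{A,B,S}
  T[0,1] 'ba' = ∅
  T[1,2] 'ab' = {B,S}
  T[0,2] 'bab' = {A,B,S}

S ∈ T[0,2] ⇒ YES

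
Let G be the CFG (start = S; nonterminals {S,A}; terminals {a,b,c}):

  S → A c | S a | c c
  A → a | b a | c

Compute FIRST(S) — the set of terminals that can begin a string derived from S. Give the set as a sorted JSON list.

Compute FIRST by fixpoint:
round 1:
  A via A→a: +{a}
  A via A→b a: +{b}
  A via A→c: +{c}
  S via S→A c: +{a,b,c}
  FIRST(S)={a,b,c}  FIRST(A)={a,b,c}
round 2: — fixpoint
  FIRST(S)={a,b,c}  FIRST(A)={a,b,c}

FIRST(S) = ["a", "b", "c"]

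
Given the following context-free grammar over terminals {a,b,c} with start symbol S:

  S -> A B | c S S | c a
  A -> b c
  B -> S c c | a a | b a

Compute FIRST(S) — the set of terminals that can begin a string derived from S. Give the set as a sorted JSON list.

FIRST sets, iterate to fixpoint:
round 1:
  A via A→b c: +{b}
  B via B→a a: +{a}
  B via B→b a: +{b}
  S via S→A B: +{b}
  S via S→c S S: +{c}
  FIRST(S)={b,c}  FIRST(A)={b}  FIRST(B)={a,b}
round 2:
  B via B→S c c: +{c}
  FIRST(S)={b,c}  FIRST(A)={b}  FIRST(B)={a,b,c}
round 3: (no change)
  FIRST(S)={b,c}  FIRST(A)={b}  FIRST(B)={a,b,c}

FIRST(S) = ["b", "c"]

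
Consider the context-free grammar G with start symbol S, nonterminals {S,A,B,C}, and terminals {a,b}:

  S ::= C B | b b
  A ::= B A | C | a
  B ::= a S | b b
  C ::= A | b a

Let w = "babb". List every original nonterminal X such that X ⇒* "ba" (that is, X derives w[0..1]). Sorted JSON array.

Convert to CNF:
  S -> C B | T0 T0
  A -> B A | T0 T1 | a
  B -> T0 T0 | T1 S
  C -> B A | T0 T1 | a
  T0 -> b
  T1 -> a

CYK fill — only the sub-triangle for w[0..1]:
  [0..0]={T0}  "b"  orig:{}
  [1..1]={A,C,T1}  "a"  orig:{A,C}
  [0..1]={A,C}  "ba"

Original NTs in T[0,1] deriving "ba": ["A", "C"]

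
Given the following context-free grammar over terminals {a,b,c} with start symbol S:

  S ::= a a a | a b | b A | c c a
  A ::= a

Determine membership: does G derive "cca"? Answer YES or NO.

Convert to CNF:
  S -> T0 T1 | T0 X3 | T1 A | T2 X4
  A -> a
  T0 -> a
  T1 -> b
  T2 -> c
  X3 -> T0 T0
  X4 -> T2 T0

CYK fill:
  [0..0]={T2}  "c"  orig:{}
  [1..1]={T2}  "c"  orig:{}
  [2..2]={A,T0}  "a"  orig:{A}
  [0..1]=∅  "cc"
  [1..2]={X4}  "ca"  orig:{}
  [0..2]={S}  "cca"

S ∈ T[0,2] ⇒ YES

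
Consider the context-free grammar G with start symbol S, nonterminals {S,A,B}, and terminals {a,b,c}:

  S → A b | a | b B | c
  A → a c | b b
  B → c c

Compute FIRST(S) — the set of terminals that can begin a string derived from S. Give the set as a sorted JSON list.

FIRST iteration:
iter 1:
  A via A→a c: +{a}
  A via A→b b: +{b}
  B via B→c c: +{c}
  S via S→A b: +{a,b}
  S via S→c: +{c}
  FIRST[S]={a,b,c}  FIRST[A]={a,b}  FIRST[B]={c}
iter 2: — fixpoint
  FIRST[S]={a,b,c}  FIRST[A]={a,b}  FIRST[B]={c}

FIRST(S) = ["a", "b", "c"]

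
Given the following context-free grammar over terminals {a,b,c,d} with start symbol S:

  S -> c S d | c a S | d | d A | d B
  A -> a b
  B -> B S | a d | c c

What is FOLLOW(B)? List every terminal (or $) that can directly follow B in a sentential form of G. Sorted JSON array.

Compute FIRST by fixpoint:
round 1:
  A via A→a b: +{a}
  B via B→a d: +{a}
  B via B→c c: +{c}
  S via S→c S d: +{c}
  S via S→d: +{d}
  S: {c,d}  A: {a}  B: {a,c}
round 2: (stable)
  S: {c,d}  A: {a}  B: {a,c}

Compute FOLLOW by fixpoint:
initialize: $ ∈ FOLLOW(S)
round 1:
  B→B S: FOLLOW(B) ⊇ FIRST(S) = {c,d}; new: +{c,d}
  B→B S: FOLLOW(S) ⊇ FOLLOW(B) ⊇ {c,d}; new: +{c,d}
  S→d A: FOLLOW(A) ⊇ FOLLOW(S) ⊇ {$,c,d}; new: +{$,c,d}
  S→d B: FOLLOW(B) ⊇ FOLLOW(S) ⊇ {$,c,d}; new: +{$}
  FOLLOW[S]={$,c,d}  FOLLOW[A]={$,c,d}  FOLLOW[B]={$,c,d}
round 2: (no change)
  FOLLOW[S]={$,c,d}  FOLLOW[A]={$,c,d}  FOLLOW[B]={$,c,d}

FOLLOW(B) = ["$", "c", "d"]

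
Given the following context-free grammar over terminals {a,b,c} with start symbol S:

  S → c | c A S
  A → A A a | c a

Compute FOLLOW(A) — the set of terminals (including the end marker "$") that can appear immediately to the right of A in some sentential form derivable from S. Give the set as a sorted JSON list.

Compute FIRST by fixpoint:
[1]
  A via A→c a: +{c}
  S via S→c: +{c}
  FIRST[S]={c}  FIRST[A]={c}
[2] (stable)
  FIRST[S]={c}  FIRST[A]={c}

Compute FOLLOW by fixpoint:
initialize: $ ∈ FOLLOW(S)
pass 1:
  A→A A a: FOLLOW(A) ⊇ FIRST(A) = {c}; new: +{c}
  A→A A a: FOLLOW(A) ⊇ FIRST(a) = {a}; new: +{a}
  S: {$}  A: {a,c}
pass 2: done
  S: {$}  A: {a,c}

FOLLOW(A) = ["a", "c"]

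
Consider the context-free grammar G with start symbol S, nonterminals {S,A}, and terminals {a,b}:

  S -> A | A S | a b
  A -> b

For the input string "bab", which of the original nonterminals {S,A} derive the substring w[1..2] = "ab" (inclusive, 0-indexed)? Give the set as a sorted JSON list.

CNF form of G:
  S -> A S | T0 T1 | b
  A -> b
  T0 -> a
  T1 -> b

Fill CYK table bottom-up, restricted to cells inside w[1..2]:
  cell(1,1) a: {T0}  orig:{}
  cell(2,2) b: {A,S,T1}  orig:{A,S}
  cell(1,2) ab: {S}

Original NTs in T[1,2] deriving "ab": ["S"]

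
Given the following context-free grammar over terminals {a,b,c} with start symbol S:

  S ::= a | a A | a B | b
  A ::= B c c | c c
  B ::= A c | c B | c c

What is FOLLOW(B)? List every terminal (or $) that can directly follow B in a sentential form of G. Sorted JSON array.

FIRST iteration:
round 1:
  A via A→c c: +{c}
  B via B→A c: +{c}
  S via S→a: +{a}
  S via S→b: +{b}
  FIRST(S)={a,b}  FIRST(A)={c}  FIRST(B)={c}
round 2: — fixpoint
  FIRST(S)={a,b}  FIRST(A)={c}  FIRST(B)={c}

FOLLOW sets:
FOLLOW(S) := {$}
round 1:
  A→B c c: FOLLOW(B) ⊇ FIRST(c) = {c}; new: +{c}
  B→A c: FOLLOW(A) ⊇ FIRST(c) = {c}; new: +{c}
  S→a A: FOLLOW(A) ⊇ FOLLOW(S) ⊇ {$}; new: +{$}
  S→a B: FOLLOW(B) ⊇ FOLLOW(S) ⊇ {$}; new: +{$}
  FOLLOW(S)={$}  FOLLOW(A)={$,c}  FOLLOW(B)={$,c}
round 2: (no change)
  FOLLOW(S)={$}  FOLLOW(A)={$,c}  FOLLOW(B)={$,c}

FOLLOW(B) = ["$", "c"]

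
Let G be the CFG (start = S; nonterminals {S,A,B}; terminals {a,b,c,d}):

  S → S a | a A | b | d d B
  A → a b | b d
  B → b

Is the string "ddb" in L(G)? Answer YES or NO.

CNF form of G:
  S -> S T0 | T0 A | T2 X3 | b
  A -> T0 T1 | T1 T2
  B -> b
  T0 -> a
  T1 -> b
  T2 -> d
  X3 -> T2 B

CYK table (by increasing span):
  cell(0,0) d: {T2}  orig:{}
  cell(1,1) d: {T2}  orig:{}
  cell(2,2) b: {B,S,T1}  orig:{B,S}
  cell(0,1) dd: ∅
  cell(1,2) db: {X3}  orig:{}
  cell(0,2) ddb: {S}

S ∈ T[0,2] ⇒ YES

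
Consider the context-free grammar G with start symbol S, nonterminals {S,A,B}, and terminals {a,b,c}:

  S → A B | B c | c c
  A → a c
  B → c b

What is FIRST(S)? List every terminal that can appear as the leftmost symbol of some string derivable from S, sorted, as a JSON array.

FIRST sets, iterate to fixpoint:
iter 1:
  A via A→a c: +{a}
  B via B→c b: +{c}
  S via S→A B: +{a}
  S via S→B c: +{c}
  S: {a,c}  A: {a}  B: {c}
iter 2: done
  S: {a,c}  A: {a}  B: {c}

FIRST(S) = ["a", "c"]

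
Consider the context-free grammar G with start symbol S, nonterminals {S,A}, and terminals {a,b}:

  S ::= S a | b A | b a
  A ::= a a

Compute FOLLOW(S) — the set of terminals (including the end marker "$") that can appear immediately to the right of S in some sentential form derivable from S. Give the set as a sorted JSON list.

FIRST sets, iterate to fixpoint:
iter 1:
  A via A→a a: +{a}
  S via S→b A: +{b}
  FIRST[S]={b}  FIRST[A]={a}
iter 2: (stable)
  FIRST[S]={b}  FIRST[A]={a}

FOLLOW iteration:
seed FOLLOW(S) with $
[1]
  S→S a: FOLLOW(S) ⊇ FIRST(a) = {a}; new: +{a}
  S→b A: FOLLOW(A) ⊇ FOLLOW(S) ⊇ {$,a}; new: +{$,a}
  FOLLOW[S]={$,a}  FOLLOW[A]={$,a}
[2] (stable)
  FOLLOW[S]={$,a}  FOLLOW[A]={$,a}

FOLLOW(S) = ["$", "a"]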